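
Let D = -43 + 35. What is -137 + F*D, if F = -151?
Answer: 1071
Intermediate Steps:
D = -8
-137 + F*D = -137 - 151*(-8) = -137 + 1208 = 1071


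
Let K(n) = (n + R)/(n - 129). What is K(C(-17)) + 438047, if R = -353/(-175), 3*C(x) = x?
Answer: 7742481204/17675 ≈ 4.3805e+5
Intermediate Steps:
C(x) = x/3
R = 353/175 (R = -353*(-1/175) = 353/175 ≈ 2.0171)
K(n) = (353/175 + n)/(-129 + n) (K(n) = (n + 353/175)/(n - 129) = (353/175 + n)/(-129 + n))
K(C(-17)) + 438047 = (353/175 + (1/3)*(-17))/(-129 + (1/3)*(-17)) + 438047 = (353/175 - 17/3)/(-129 - 17/3) + 438047 = -1916/525/(-404/3) + 438047 = -3/404*(-1916/525) + 438047 = 479/17675 + 438047 = 7742481204/17675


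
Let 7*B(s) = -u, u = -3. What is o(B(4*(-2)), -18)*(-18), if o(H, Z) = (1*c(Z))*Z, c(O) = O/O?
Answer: 324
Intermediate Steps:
c(O) = 1
B(s) = 3/7 (B(s) = (-1*(-3))/7 = (⅐)*3 = 3/7)
o(H, Z) = Z (o(H, Z) = (1*1)*Z = 1*Z = Z)
o(B(4*(-2)), -18)*(-18) = -18*(-18) = 324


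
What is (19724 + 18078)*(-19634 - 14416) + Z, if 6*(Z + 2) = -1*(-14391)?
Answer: -2574311407/2 ≈ -1.2872e+9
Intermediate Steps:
Z = 4793/2 (Z = -2 + (-1*(-14391))/6 = -2 + (⅙)*14391 = -2 + 4797/2 = 4793/2 ≈ 2396.5)
(19724 + 18078)*(-19634 - 14416) + Z = (19724 + 18078)*(-19634 - 14416) + 4793/2 = 37802*(-34050) + 4793/2 = -1287158100 + 4793/2 = -2574311407/2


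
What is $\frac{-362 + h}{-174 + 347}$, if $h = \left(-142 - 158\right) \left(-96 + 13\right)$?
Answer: $\frac{24538}{173} \approx 141.84$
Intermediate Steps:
$h = 24900$ ($h = \left(-300\right) \left(-83\right) = 24900$)
$\frac{-362 + h}{-174 + 347} = \frac{-362 + 24900}{-174 + 347} = \frac{24538}{173}$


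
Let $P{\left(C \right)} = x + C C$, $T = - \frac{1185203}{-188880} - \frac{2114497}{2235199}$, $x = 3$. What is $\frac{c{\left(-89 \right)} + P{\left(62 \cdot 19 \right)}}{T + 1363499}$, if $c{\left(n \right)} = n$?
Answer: $\frac{585822211198937760}{575650239432099917} \approx 1.0177$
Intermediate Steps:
$T = \frac{2249778367037}{422184387120}$ ($T = \left(-1185203\right) \left(- \frac{1}{188880}\right) - \frac{2114497}{2235199} = \frac{1185203}{188880} - \frac{2114497}{2235199} = \frac{2249778367037}{422184387120} \approx 5.3289$)
$P{\left(C \right)} = 3 + C^{2}$ ($P{\left(C \right)} = 3 + C C = 3 + C^{2}$)
$\frac{c{\left(-89 \right)} + P{\left(62 \cdot 19 \right)}}{T + 1363499} = \frac{-89 + \left(3 + \left(62 \cdot 19\right)^{2}\right)}{\frac{2249778367037}{422184387120} + 1363499} = \frac{-89 + \left(3 + 1178^{2}\right)}{\frac{575650239432099917}{422184387120}} = \left(-89 + \left(3 + 1387684\right)\right) \frac{422184387120}{575650239432099917} = \left(-89 + 1387687\right) \frac{422184387120}{575650239432099917} = 1387598 \cdot \frac{422184387120}{575650239432099917} = \frac{585822211198937760}{575650239432099917}$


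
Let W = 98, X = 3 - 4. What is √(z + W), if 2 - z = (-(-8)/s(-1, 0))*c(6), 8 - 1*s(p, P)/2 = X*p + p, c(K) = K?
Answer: √97 ≈ 9.8489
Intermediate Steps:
X = -1
s(p, P) = 16 (s(p, P) = 16 - 2*(-p + p) = 16 - 2*0 = 16 + 0 = 16)
z = -1 (z = 2 - (-(-8)/16)*6 = 2 - (-2*(-¼))*6 = 2 - 6/2 = 2 - 1*3 = 2 - 3 = -1)
√(z + W) = √(-1 + 98) = √97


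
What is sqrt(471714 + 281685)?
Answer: 3*sqrt(83711) ≈ 867.99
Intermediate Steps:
sqrt(471714 + 281685) = sqrt(753399) = 3*sqrt(83711)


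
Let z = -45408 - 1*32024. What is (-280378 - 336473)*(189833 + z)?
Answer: -69334669251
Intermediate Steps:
z = -77432 (z = -45408 - 32024 = -77432)
(-280378 - 336473)*(189833 + z) = (-280378 - 336473)*(189833 - 77432) = -616851*112401 = -69334669251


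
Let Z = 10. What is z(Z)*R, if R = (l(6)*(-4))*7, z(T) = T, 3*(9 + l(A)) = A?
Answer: 1960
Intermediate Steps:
l(A) = -9 + A/3
R = 196 (R = ((-9 + (⅓)*6)*(-4))*7 = ((-9 + 2)*(-4))*7 = -7*(-4)*7 = 28*7 = 196)
z(Z)*R = 10*196 = 1960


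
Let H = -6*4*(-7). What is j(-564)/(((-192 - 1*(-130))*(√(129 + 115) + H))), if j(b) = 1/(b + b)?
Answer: 7/81533720 - √61/978404640 ≈ 7.7871e-8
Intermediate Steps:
H = 168 (H = -24*(-7) = 168)
j(b) = 1/(2*b)
j(-564)/(((-192 - 1*(-130))*(√(129 + 115) + H))) = ((½)/(-564))/(((-192 - 1*(-130))*(√(129 + 115) + 168))) = ((½)*(-1/564))/(((-192 + 130)*(√244 + 168))) = -(-1/(62*(2*√61 + 168)))/1128 = -(-1/(62*(168 + 2*√61)))/1128 = -1/(1128*(-10416 - 124*√61))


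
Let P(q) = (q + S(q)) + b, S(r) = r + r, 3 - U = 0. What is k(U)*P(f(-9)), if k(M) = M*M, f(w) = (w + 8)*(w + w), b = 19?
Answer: 657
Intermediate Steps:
U = 3 (U = 3 - 1*0 = 3 + 0 = 3)
S(r) = 2*r
f(w) = 2*w*(8 + w) (f(w) = (8 + w)*(2*w) = 2*w*(8 + w))
P(q) = 19 + 3*q (P(q) = (q + 2*q) + 19 = 3*q + 19 = 19 + 3*q)
k(M) = M²
k(U)*P(f(-9)) = 3²*(19 + 3*(2*(-9)*(8 - 9))) = 9*(19 + 3*(2*(-9)*(-1))) = 9*(19 + 3*18) = 9*(19 + 54) = 9*73 = 657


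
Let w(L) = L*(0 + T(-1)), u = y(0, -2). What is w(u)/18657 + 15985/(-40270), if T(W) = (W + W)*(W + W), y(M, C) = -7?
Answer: -59871941/150263478 ≈ -0.39845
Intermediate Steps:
u = -7
T(W) = 4*W**2 (T(W) = (2*W)*(2*W) = 4*W**2)
w(L) = 4*L (w(L) = L*(0 + 4*(-1)**2) = L*(0 + 4*1) = L*(0 + 4) = L*4 = 4*L)
w(u)/18657 + 15985/(-40270) = (4*(-7))/18657 + 15985/(-40270) = -28*1/18657 + 15985*(-1/40270) = -28/18657 - 3197/8054 = -59871941/150263478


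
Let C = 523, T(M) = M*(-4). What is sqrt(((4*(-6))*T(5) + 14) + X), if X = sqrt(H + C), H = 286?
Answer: sqrt(494 + sqrt(809)) ≈ 22.857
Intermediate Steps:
T(M) = -4*M
X = sqrt(809) (X = sqrt(286 + 523) = sqrt(809) ≈ 28.443)
sqrt(((4*(-6))*T(5) + 14) + X) = sqrt(((4*(-6))*(-4*5) + 14) + sqrt(809)) = sqrt((-24*(-20) + 14) + sqrt(809)) = sqrt((480 + 14) + sqrt(809)) = sqrt(494 + sqrt(809))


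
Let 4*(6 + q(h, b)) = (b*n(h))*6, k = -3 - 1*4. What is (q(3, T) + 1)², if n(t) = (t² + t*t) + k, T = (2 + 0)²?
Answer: 3721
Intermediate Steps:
k = -7 (k = -3 - 4 = -7)
T = 4 (T = 2² = 4)
n(t) = -7 + 2*t² (n(t) = (t² + t*t) - 7 = (t² + t²) - 7 = 2*t² - 7 = -7 + 2*t²)
q(h, b) = -6 + 3*b*(-7 + 2*h²)/2 (q(h, b) = -6 + ((b*(-7 + 2*h²))*6)/4 = -6 + (6*b*(-7 + 2*h²))/4 = -6 + 3*b*(-7 + 2*h²)/2)
(q(3, T) + 1)² = ((-6 + (3/2)*4*(-7 + 2*3²)) + 1)² = ((-6 + (3/2)*4*(-7 + 2*9)) + 1)² = ((-6 + (3/2)*4*(-7 + 18)) + 1)² = ((-6 + (3/2)*4*11) + 1)² = ((-6 + 66) + 1)² = (60 + 1)² = 61² = 3721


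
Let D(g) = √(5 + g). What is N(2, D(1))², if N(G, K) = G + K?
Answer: (2 + √6)² ≈ 19.798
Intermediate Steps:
N(2, D(1))² = (2 + √(5 + 1))² = (2 + √6)²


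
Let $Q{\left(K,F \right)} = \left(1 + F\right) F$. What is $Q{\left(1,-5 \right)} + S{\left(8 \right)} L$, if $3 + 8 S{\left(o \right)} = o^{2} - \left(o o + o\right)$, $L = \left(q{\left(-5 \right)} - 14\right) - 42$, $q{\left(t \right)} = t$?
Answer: $\frac{831}{8} \approx 103.88$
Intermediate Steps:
$L = -61$ ($L = \left(-5 - 14\right) - 42 = -19 - 42 = -61$)
$Q{\left(K,F \right)} = F \left(1 + F\right)$
$S{\left(o \right)} = - \frac{3}{8} - \frac{o}{8}$ ($S{\left(o \right)} = - \frac{3}{8} + \frac{o^{2} - \left(o o + o\right)}{8} = - \frac{3}{8} + \frac{o^{2} - \left(o^{2} + o\right)}{8} = - \frac{3}{8} + \frac{o^{2} - \left(o + o^{2}\right)}{8} = - \frac{3}{8} + \frac{\left(-1\right) o}{8} = - \frac{3}{8} - \frac{o}{8}$)
$Q{\left(1,-5 \right)} + S{\left(8 \right)} L = - 5 \left(1 - 5\right) + \left(- \frac{3}{8} - 1\right) \left(-61\right) = \left(-5\right) \left(-4\right) + \left(- \frac{3}{8} - 1\right) \left(-61\right) = 20 - - \frac{671}{8} = 20 + \frac{671}{8} = \frac{831}{8}$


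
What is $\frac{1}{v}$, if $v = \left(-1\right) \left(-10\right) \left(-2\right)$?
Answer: $- \frac{1}{20} \approx -0.05$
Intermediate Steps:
$v = -20$ ($v = 10 \left(-2\right) = -20$)
$\frac{1}{v} = \frac{1}{-20} = - \frac{1}{20}$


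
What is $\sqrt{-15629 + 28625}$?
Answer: $114$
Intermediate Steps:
$\sqrt{-15629 + 28625} = \sqrt{12996} = 114$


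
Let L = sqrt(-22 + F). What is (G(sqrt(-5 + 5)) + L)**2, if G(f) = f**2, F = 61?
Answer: 39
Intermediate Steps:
L = sqrt(39) (L = sqrt(-22 + 61) = sqrt(39) ≈ 6.2450)
(G(sqrt(-5 + 5)) + L)**2 = ((sqrt(-5 + 5))**2 + sqrt(39))**2 = ((sqrt(0))**2 + sqrt(39))**2 = (0**2 + sqrt(39))**2 = (0 + sqrt(39))**2 = (sqrt(39))**2 = 39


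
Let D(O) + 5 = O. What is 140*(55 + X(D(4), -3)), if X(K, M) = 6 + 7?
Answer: 9520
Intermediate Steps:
D(O) = -5 + O
X(K, M) = 13
140*(55 + X(D(4), -3)) = 140*(55 + 13) = 140*68 = 9520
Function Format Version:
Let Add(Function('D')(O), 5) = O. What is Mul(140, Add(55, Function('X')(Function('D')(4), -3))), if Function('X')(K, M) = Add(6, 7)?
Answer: 9520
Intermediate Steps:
Function('D')(O) = Add(-5, O)
Function('X')(K, M) = 13
Mul(140, Add(55, Function('X')(Function('D')(4), -3))) = Mul(140, Add(55, 13)) = Mul(140, 68) = 9520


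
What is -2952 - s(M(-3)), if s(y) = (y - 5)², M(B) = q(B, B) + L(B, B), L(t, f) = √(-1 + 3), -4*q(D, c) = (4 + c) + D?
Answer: -11897/4 + 9*√2 ≈ -2961.5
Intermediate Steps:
q(D, c) = -1 - D/4 - c/4 (q(D, c) = -((4 + c) + D)/4 = -(4 + D + c)/4 = -1 - D/4 - c/4)
L(t, f) = √2
M(B) = -1 + √2 - B/2 (M(B) = (-1 - B/4 - B/4) + √2 = (-1 - B/2) + √2 = -1 + √2 - B/2)
s(y) = (-5 + y)²
-2952 - s(M(-3)) = -2952 - (-5 + (-1 + √2 - ½*(-3)))² = -2952 - (-5 + (-1 + √2 + 3/2))² = -2952 - (-5 + (½ + √2))² = -2952 - (-9/2 + √2)²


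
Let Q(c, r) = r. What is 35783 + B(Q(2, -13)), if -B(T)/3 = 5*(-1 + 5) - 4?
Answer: 35735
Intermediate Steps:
B(T) = -48 (B(T) = -3*(5*(-1 + 5) - 4) = -3*(5*4 - 4) = -3*(20 - 4) = -3*16 = -48)
35783 + B(Q(2, -13)) = 35783 - 48 = 35735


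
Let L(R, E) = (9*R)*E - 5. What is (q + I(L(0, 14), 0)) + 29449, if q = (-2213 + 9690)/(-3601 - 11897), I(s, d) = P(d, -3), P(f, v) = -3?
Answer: 456346631/15498 ≈ 29446.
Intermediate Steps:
L(R, E) = -5 + 9*E*R (L(R, E) = 9*E*R - 5 = -5 + 9*E*R)
I(s, d) = -3
q = -7477/15498 (q = 7477/(-15498) = 7477*(-1/15498) = -7477/15498 ≈ -0.48245)
(q + I(L(0, 14), 0)) + 29449 = (-7477/15498 - 3) + 29449 = -53971/15498 + 29449 = 456346631/15498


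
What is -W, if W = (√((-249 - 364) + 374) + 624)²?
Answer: -(624 + I*√239)² ≈ -3.8914e+5 - 19294.0*I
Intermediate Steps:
W = (624 + I*√239)² (W = (√(-613 + 374) + 624)² = (√(-239) + 624)² = (I*√239 + 624)² = (624 + I*√239)² ≈ 3.8914e+5 + 19294.0*I)
-W = -(624 + I*√239)²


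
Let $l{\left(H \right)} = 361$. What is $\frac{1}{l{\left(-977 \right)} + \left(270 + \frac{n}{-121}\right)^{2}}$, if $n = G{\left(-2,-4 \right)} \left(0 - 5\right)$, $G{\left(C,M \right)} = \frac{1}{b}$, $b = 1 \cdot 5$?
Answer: $\frac{14641}{1072679642} \approx 1.3649 \cdot 10^{-5}$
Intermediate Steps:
$b = 5$
$G{\left(C,M \right)} = \frac{1}{5}$
$n = -1$ ($n = \frac{0 - 5}{5} = \frac{1}{5} \left(-5\right) = -1$)
$\frac{1}{l{\left(-977 \right)} + \left(270 + \frac{n}{-121}\right)^{2}} = \frac{1}{361 + \left(270 - \frac{1}{-121}\right)^{2}} = \frac{1}{361 + \left(270 - - \frac{1}{121}\right)^{2}} = \frac{1}{361 + \left(270 + \frac{1}{121}\right)^{2}} = \frac{1}{361 + \left(\frac{32671}{121}\right)^{2}} = \frac{1}{361 + \frac{1067394241}{14641}} = \frac{1}{\frac{1072679642}{14641}} = \frac{14641}{1072679642}$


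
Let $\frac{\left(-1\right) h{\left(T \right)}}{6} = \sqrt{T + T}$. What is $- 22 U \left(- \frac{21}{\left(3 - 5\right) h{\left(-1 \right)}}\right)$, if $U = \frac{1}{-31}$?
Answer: $\frac{77 i \sqrt{2}}{124} \approx 0.87818 i$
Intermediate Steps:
$h{\left(T \right)} = - 6 \sqrt{2} \sqrt{T}$ ($h{\left(T \right)} = - 6 \sqrt{T + T} = - 6 \sqrt{2 T} = - 6 \sqrt{2} \sqrt{T}$)
$U = - \frac{1}{31} \approx -0.032258$
$- 22 U \left(- \frac{21}{\left(3 - 5\right) h{\left(-1 \right)}}\right) = \left(-22\right) \left(- \frac{1}{31}\right) \left(- \frac{21}{\left(3 - 5\right) \left(- 6 \sqrt{2} \sqrt{-1}\right)}\right) = \frac{22 \left(- \frac{21}{\left(-2\right) \left(- 6 \sqrt{2} i\right)}\right)}{31} = \frac{22 \left(- \frac{21}{\left(-2\right) \left(- 6 i \sqrt{2}\right)}\right)}{31} = \frac{22 \left(- \frac{21}{12 i \sqrt{2}}\right)}{31} = \frac{22 \left(- 21 \left(- \frac{i \sqrt{2}}{24}\right)\right)}{31} = \frac{22 \frac{7 i \sqrt{2}}{8}}{31} = \frac{77 i \sqrt{2}}{124}$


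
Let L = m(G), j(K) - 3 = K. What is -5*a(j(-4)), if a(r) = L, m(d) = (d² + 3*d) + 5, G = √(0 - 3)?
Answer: -10 - 15*I*√3 ≈ -10.0 - 25.981*I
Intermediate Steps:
j(K) = 3 + K
G = I*√3 (G = √(-3) = I*√3 ≈ 1.732*I)
m(d) = 5 + d² + 3*d
L = 2 + 3*I*√3 (L = 5 + (I*√3)² + 3*(I*√3) = 5 - 3 + 3*I*√3 = 2 + 3*I*√3 ≈ 2.0 + 5.1962*I)
a(r) = 2 + 3*I*√3
-5*a(j(-4)) = -5*(2 + 3*I*√3) = -10 - 15*I*√3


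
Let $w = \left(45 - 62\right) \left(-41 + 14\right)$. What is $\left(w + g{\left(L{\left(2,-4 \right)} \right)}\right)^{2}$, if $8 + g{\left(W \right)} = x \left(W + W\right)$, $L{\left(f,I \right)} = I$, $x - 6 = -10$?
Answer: $233289$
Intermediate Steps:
$x = -4$ ($x = 6 - 10 = -4$)
$w = 459$ ($w = \left(-17\right) \left(-27\right) = 459$)
$g{\left(W \right)} = -8 - 8 W$ ($g{\left(W \right)} = -8 - 4 \left(W + W\right) = -8 - 4 \cdot 2 W = -8 - 8 W$)
$\left(w + g{\left(L{\left(2,-4 \right)} \right)}\right)^{2} = \left(459 - -24\right)^{2} = \left(459 + \left(-8 + 32\right)\right)^{2} = \left(459 + 24\right)^{2} = 483^{2} = 233289$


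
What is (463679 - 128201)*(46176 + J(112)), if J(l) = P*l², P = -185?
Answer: -763032633792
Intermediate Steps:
J(l) = -185*l²
(463679 - 128201)*(46176 + J(112)) = (463679 - 128201)*(46176 - 185*112²) = 335478*(46176 - 185*12544) = 335478*(46176 - 2320640) = 335478*(-2274464) = -763032633792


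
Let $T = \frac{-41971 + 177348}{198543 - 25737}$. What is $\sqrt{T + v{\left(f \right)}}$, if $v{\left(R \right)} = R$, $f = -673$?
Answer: $\frac{i \sqrt{20073673919166}}{172806} \approx 25.927 i$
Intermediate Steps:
$T = \frac{135377}{172806} \approx 0.7834$
$\sqrt{T + v{\left(f \right)}} = \sqrt{\frac{135377}{172806} - 673} = \sqrt{- \frac{116163061}{172806}} = \frac{i \sqrt{20073673919166}}{172806}$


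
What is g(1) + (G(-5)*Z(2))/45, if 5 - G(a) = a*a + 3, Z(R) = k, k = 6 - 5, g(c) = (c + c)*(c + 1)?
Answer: 157/45 ≈ 3.4889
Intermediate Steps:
g(c) = 2*c*(1 + c) (g(c) = (2*c)*(1 + c) = 2*c*(1 + c))
k = 1
Z(R) = 1
G(a) = 2 - a² (G(a) = 5 - (a*a + 3) = 5 - (a² + 3) = 5 - (3 + a²) = 5 + (-3 - a²) = 2 - a²)
g(1) + (G(-5)*Z(2))/45 = 2*1*(1 + 1) + ((2 - 1*(-5)²)*1)/45 = 2*1*2 + ((2 - 1*25)*1)*(1/45) = 4 + ((2 - 25)*1)*(1/45) = 4 - 23*1*(1/45) = 4 - 23*1/45 = 4 - 23/45 = 157/45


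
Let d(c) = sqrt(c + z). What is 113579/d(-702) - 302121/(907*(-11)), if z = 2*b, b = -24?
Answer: 302121/9977 - 113579*I*sqrt(30)/150 ≈ 30.282 - 4147.3*I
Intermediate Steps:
z = -48 (z = 2*(-24) = -48)
d(c) = sqrt(-48 + c) (d(c) = sqrt(c - 48) = sqrt(-48 + c))
113579/d(-702) - 302121/(907*(-11)) = 113579/(sqrt(-48 - 702)) - 302121/(907*(-11)) = 113579/(sqrt(-750)) - 302121/(-9977) = 113579/((5*I*sqrt(30))) - 302121*(-1/9977) = 113579*(-I*sqrt(30)/150) + 302121/9977 = -113579*I*sqrt(30)/150 + 302121/9977 = 302121/9977 - 113579*I*sqrt(30)/150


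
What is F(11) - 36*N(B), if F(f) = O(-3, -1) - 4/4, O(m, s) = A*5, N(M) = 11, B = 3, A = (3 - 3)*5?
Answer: -397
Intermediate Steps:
A = 0 (A = 0*5 = 0)
O(m, s) = 0 (O(m, s) = 0*5 = 0)
F(f) = -1 (F(f) = 0 - 4/4 = 0 - 1*1 = 0 - 1 = -1)
F(11) - 36*N(B) = -1 - 36*11 = -1 - 396 = -397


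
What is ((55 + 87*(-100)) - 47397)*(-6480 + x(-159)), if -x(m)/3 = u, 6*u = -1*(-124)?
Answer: 366626764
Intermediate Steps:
u = 62/3 (u = (-1*(-124))/6 = (⅙)*124 = 62/3 ≈ 20.667)
x(m) = -62 (x(m) = -3*62/3 = -62)
((55 + 87*(-100)) - 47397)*(-6480 + x(-159)) = ((55 + 87*(-100)) - 47397)*(-6480 - 62) = ((55 - 8700) - 47397)*(-6542) = (-8645 - 47397)*(-6542) = -56042*(-6542) = 366626764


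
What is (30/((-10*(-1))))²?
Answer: 9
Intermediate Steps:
(30/((-10*(-1))))² = (30/10)² = (30*(⅒))² = 3² = 9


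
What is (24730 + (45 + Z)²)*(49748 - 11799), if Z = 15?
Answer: 1075095170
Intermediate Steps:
(24730 + (45 + Z)²)*(49748 - 11799) = (24730 + (45 + 15)²)*(49748 - 11799) = (24730 + 60²)*37949 = (24730 + 3600)*37949 = 28330*37949 = 1075095170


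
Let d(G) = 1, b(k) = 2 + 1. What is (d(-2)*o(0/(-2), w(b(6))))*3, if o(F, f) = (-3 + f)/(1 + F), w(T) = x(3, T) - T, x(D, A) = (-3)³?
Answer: -99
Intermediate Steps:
b(k) = 3
x(D, A) = -27
w(T) = -27 - T
o(F, f) = (-3 + f)/(1 + F)
(d(-2)*o(0/(-2), w(b(6))))*3 = (1*((-3 + (-27 - 1*3))/(1 + 0/(-2))))*3 = (1*((-3 + (-27 - 3))/(1 + 0*(-½))))*3 = (1*((-3 - 30)/(1 + 0)))*3 = (1*(-33/1))*3 = (1*(1*(-33)))*3 = (1*(-33))*3 = -33*3 = -99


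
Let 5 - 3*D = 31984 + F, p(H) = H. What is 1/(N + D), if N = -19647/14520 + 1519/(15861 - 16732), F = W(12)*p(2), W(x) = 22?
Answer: -12646920/135036608137 ≈ -9.3655e-5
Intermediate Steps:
F = 44 (F = 22*2 = 44)
N = -13056139/4215640 (N = -19647*1/14520 + 1519/(-871) = -6549/4840 + 1519*(-1/871) = -6549/4840 - 1519/871 = -13056139/4215640 ≈ -3.0971)
D = -32023/3 (D = 5/3 - (31984 + 44)/3 = 5/3 - ⅓*32028 = 5/3 - 10676 = -32023/3 ≈ -10674.)
1/(N + D) = 1/(-13056139/4215640 - 32023/3) = 1/(-135036608137/12646920) = -12646920/135036608137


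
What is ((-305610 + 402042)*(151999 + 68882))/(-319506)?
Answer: -3549999432/53251 ≈ -66665.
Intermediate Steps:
((-305610 + 402042)*(151999 + 68882))/(-319506) = (96432*220881)*(-1/319506) = 21299996592*(-1/319506) = -3549999432/53251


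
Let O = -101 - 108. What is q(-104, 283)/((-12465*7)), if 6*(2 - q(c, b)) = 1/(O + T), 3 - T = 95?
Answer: -3613/157582530 ≈ -2.2928e-5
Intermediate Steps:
T = -92 (T = 3 - 1*95 = 3 - 95 = -92)
O = -209
q(c, b) = 3613/1806 (q(c, b) = 2 - 1/(6*(-209 - 92)) = 2 - 1/6/(-301) = 2 - 1/6*(-1/301) = 2 + 1/1806 = 3613/1806)
q(-104, 283)/((-12465*7)) = 3613/(1806*((-12465*7))) = (3613/1806)/(-87255) = (3613/1806)*(-1/87255) = -3613/157582530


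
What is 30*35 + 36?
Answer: 1086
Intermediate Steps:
30*35 + 36 = 1050 + 36 = 1086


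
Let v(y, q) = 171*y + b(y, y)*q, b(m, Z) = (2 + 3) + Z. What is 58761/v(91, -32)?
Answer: 19587/4163 ≈ 4.7050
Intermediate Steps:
b(m, Z) = 5 + Z
v(y, q) = 171*y + q*(5 + y) (v(y, q) = 171*y + (5 + y)*q = 171*y + q*(5 + y))
58761/v(91, -32) = 58761/(171*91 - 32*(5 + 91)) = 58761/(15561 - 32*96) = 58761/(15561 - 3072) = 58761/12489 = 58761*(1/12489) = 19587/4163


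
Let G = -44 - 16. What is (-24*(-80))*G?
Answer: -115200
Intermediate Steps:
G = -60
(-24*(-80))*G = -24*(-80)*(-60) = 1920*(-60) = -115200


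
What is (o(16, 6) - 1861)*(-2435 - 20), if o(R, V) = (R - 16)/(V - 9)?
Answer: 4568755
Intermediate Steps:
o(R, V) = (-16 + R)/(-9 + V)
(o(16, 6) - 1861)*(-2435 - 20) = ((-16 + 16)/(-9 + 6) - 1861)*(-2435 - 20) = (0/(-3) - 1861)*(-2455) = (-1/3*0 - 1861)*(-2455) = (0 - 1861)*(-2455) = -1861*(-2455) = 4568755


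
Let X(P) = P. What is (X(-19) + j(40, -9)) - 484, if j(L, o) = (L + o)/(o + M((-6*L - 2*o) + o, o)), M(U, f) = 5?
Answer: -2043/4 ≈ -510.75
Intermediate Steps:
j(L, o) = (L + o)/(5 + o) (j(L, o) = (L + o)/(o + 5) = (L + o)/(5 + o))
(X(-19) + j(40, -9)) - 484 = (-19 + (40 - 9)/(5 - 9)) - 484 = (-19 + 31/(-4)) - 484 = (-19 - ¼*31) - 484 = (-19 - 31/4) - 484 = -107/4 - 484 = -2043/4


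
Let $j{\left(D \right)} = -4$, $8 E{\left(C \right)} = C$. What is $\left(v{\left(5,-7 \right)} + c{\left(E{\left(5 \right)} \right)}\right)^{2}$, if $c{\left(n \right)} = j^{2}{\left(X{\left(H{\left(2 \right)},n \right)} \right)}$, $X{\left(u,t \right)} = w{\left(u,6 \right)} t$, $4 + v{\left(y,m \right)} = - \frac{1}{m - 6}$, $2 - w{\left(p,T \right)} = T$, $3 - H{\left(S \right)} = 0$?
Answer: $\frac{24649}{169} \approx 145.85$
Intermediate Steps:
$H{\left(S \right)} = 3$ ($H{\left(S \right)} = 3 - 0 = 3 + 0 = 3$)
$w{\left(p,T \right)} = 2 - T$
$E{\left(C \right)} = \frac{C}{8}$
$v{\left(y,m \right)} = -4 - \frac{1}{-6 + m}$ ($v{\left(y,m \right)} = -4 - \frac{1}{m - 6} = -4 - \frac{1}{-6 + m}$)
$X{\left(u,t \right)} = - 4 t$ ($X{\left(u,t \right)} = \left(2 - 6\right) t = - 4 t$)
$c{\left(n \right)} = 16$ ($c{\left(n \right)} = \left(-4\right)^{2} = 16$)
$\left(v{\left(5,-7 \right)} + c{\left(E{\left(5 \right)} \right)}\right)^{2} = \left(\frac{23 - -28}{-6 - 7} + 16\right)^{2} = \left(\frac{23 + 28}{-13} + 16\right)^{2} = \left(\left(- \frac{1}{13}\right) 51 + 16\right)^{2} = \left(- \frac{51}{13} + 16\right)^{2} = \left(\frac{157}{13}\right)^{2} = \frac{24649}{169}$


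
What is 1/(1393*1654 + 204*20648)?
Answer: 1/6516214 ≈ 1.5346e-7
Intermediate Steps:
1/(1393*1654 + 204*20648) = 1/(2304022 + 4212192) = 1/6516214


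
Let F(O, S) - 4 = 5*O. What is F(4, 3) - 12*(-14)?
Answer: 192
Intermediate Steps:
F(O, S) = 4 + 5*O
F(4, 3) - 12*(-14) = (4 + 5*4) - 12*(-14) = (4 + 20) + 168 = 24 + 168 = 192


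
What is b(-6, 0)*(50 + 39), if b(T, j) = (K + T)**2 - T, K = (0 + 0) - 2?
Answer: 6230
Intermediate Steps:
K = -2 (K = 0 - 2 = -2)
b(T, j) = (-2 + T)**2 - T
b(-6, 0)*(50 + 39) = ((-2 - 6)**2 - 1*(-6))*(50 + 39) = ((-8)**2 + 6)*89 = (64 + 6)*89 = 70*89 = 6230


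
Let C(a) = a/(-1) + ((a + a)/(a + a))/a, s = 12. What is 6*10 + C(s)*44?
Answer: -1393/3 ≈ -464.33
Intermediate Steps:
C(a) = 1/a - a (C(a) = a*(-1) + ((2*a)/((2*a)))/a = -a + ((2*a)*(1/(2*a)))/a = -a + 1/a = 1/a - a)
6*10 + C(s)*44 = 6*10 + (1/12 - 1*12)*44 = 60 + (1/12 - 12)*44 = 60 - 143/12*44 = 60 - 1573/3 = -1393/3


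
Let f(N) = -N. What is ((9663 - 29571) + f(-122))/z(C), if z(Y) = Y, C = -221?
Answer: 1522/17 ≈ 89.529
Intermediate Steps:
((9663 - 29571) + f(-122))/z(C) = ((9663 - 29571) - 1*(-122))/(-221) = (-19908 + 122)*(-1/221) = -19786*(-1/221) = 1522/17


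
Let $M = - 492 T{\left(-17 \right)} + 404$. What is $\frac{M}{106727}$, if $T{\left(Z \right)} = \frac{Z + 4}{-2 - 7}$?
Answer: $- \frac{920}{320181} \approx -0.0028734$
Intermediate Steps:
$T{\left(Z \right)} = - \frac{4}{9} - \frac{Z}{9}$ ($T{\left(Z \right)} = \frac{4 + Z}{-9} = \left(4 + Z\right) \left(- \frac{1}{9}\right) = - \frac{4}{9} - \frac{Z}{9}$)
$M = - \frac{920}{3}$ ($M = - 492 \left(- \frac{4}{9} - - \frac{17}{9}\right) + 404 = - 492 \left(- \frac{4}{9} + \frac{17}{9}\right) + 404 = \left(-492\right) \frac{13}{9} + 404 = - \frac{2132}{3} + 404 = - \frac{920}{3} \approx -306.67$)
$\frac{M}{106727} = - \frac{920}{3 \cdot 106727} = \left(- \frac{920}{3}\right) \frac{1}{106727} = - \frac{920}{320181}$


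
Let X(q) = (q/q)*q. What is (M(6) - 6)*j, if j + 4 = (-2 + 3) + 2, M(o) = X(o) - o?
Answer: 6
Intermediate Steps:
X(q) = q (X(q) = 1*q = q)
M(o) = 0 (M(o) = o - o = 0)
j = -1 (j = -4 + ((-2 + 3) + 2) = -4 + (1 + 2) = -4 + 3 = -1)
(M(6) - 6)*j = (0 - 6)*(-1) = -6*(-1) = 6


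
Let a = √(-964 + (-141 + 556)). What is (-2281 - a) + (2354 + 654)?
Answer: 727 - 3*I*√61 ≈ 727.0 - 23.431*I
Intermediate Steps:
a = 3*I*√61 (a = √(-964 + 415) = √(-549) = 3*I*√61 ≈ 23.431*I)
(-2281 - a) + (2354 + 654) = (-2281 - 3*I*√61) + (2354 + 654) = (-2281 - 3*I*√61) + 3008 = 727 - 3*I*√61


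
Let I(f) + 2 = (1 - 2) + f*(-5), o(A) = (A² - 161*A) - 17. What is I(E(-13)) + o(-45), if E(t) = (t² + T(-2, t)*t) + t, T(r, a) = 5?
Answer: 8795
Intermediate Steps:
o(A) = -17 + A² - 161*A
E(t) = t² + 6*t (E(t) = (t² + 5*t) + t = t² + 6*t)
I(f) = -3 - 5*f (I(f) = -2 + ((1 - 2) + f*(-5)) = -2 + (-1 - 5*f) = -3 - 5*f)
I(E(-13)) + o(-45) = (-3 - (-65)*(6 - 13)) + (-17 + (-45)² - 161*(-45)) = (-3 - (-65)*(-7)) + (-17 + 2025 + 7245) = (-3 - 5*91) + 9253 = (-3 - 455) + 9253 = -458 + 9253 = 8795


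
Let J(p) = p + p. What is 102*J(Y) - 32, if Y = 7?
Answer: 1396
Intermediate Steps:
J(p) = 2*p
102*J(Y) - 32 = 102*(2*7) - 32 = 102*14 - 32 = 1428 - 32 = 1396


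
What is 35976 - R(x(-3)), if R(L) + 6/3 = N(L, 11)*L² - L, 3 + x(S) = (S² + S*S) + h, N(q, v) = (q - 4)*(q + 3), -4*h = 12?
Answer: 18710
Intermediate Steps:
h = -3 (h = -¼*12 = -3)
N(q, v) = (-4 + q)*(3 + q)
x(S) = -6 + 2*S² (x(S) = -3 + ((S² + S*S) - 3) = -3 + ((S² + S²) - 3) = -3 + (2*S² - 3) = -3 + (-3 + 2*S²) = -6 + 2*S²)
R(L) = -2 - L + L²*(-12 + L² - L) (R(L) = -2 + ((-12 + L² - L)*L² - L) = -2 + (L²*(-12 + L² - L) - L) = -2 + (-L + L²*(-12 + L² - L)) = -2 - L + L²*(-12 + L² - L))
35976 - R(x(-3)) = 35976 - (-2 - (-6 + 2*(-3)²) - (-6 + 2*(-3)²)²*(12 + (-6 + 2*(-3)²) - (-6 + 2*(-3)²)²)) = 35976 - (-2 - (-6 + 2*9) - (-6 + 2*9)²*(12 + (-6 + 2*9) - (-6 + 2*9)²)) = 35976 - (-2 - (-6 + 18) - (-6 + 18)²*(12 + (-6 + 18) - (-6 + 18)²)) = 35976 - (-2 - 1*12 - 1*12²*(12 + 12 - 1*12²)) = 35976 - (-2 - 12 - 1*144*(12 + 12 - 1*144)) = 35976 - (-2 - 12 - 1*144*(12 + 12 - 144)) = 35976 - (-2 - 12 - 1*144*(-120)) = 35976 - (-2 - 12 + 17280) = 35976 - 1*17266 = 35976 - 17266 = 18710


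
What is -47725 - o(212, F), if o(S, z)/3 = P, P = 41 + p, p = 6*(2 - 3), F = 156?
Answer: -47830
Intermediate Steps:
p = -6 (p = 6*(-1) = -6)
P = 35 (P = 41 - 6 = 35)
o(S, z) = 105 (o(S, z) = 3*35 = 105)
-47725 - o(212, F) = -47725 - 1*105 = -47725 - 105 = -47830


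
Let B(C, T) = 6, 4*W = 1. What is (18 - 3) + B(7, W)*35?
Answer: 225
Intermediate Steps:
W = 1/4 (W = (1/4)*1 = 1/4 ≈ 0.25000)
(18 - 3) + B(7, W)*35 = (18 - 3) + 6*35 = 15 + 210 = 225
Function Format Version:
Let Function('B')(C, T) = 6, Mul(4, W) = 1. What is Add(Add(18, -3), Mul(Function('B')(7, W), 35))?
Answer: 225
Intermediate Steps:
W = Rational(1, 4) (W = Mul(Rational(1, 4), 1) = Rational(1, 4) ≈ 0.25000)
Add(Add(18, -3), Mul(Function('B')(7, W), 35)) = Add(Add(18, -3), Mul(6, 35)) = Add(15, 210) = 225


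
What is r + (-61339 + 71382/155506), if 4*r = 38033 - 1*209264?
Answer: -32390746247/311012 ≈ -1.0415e+5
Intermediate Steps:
r = -171231/4 (r = (38033 - 1*209264)/4 = (38033 - 209264)/4 = (¼)*(-171231) = -171231/4 ≈ -42808.)
r + (-61339 + 71382/155506) = -171231/4 + (-61339 + 71382/155506) = -171231/4 + (-61339 + 71382*(1/155506)) = -171231/4 + (-61339 + 35691/77753) = -171231/4 - 4769255576/77753 = -32390746247/311012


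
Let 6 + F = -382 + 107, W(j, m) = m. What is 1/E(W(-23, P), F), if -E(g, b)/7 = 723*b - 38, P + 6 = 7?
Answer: 1/1422407 ≈ 7.0303e-7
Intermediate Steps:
P = 1 (P = -6 + 7 = 1)
F = -281 (F = -6 + (-382 + 107) = -6 - 275 = -281)
E(g, b) = 266 - 5061*b (E(g, b) = -7*(723*b - 38) = -7*(-38 + 723*b) = 266 - 5061*b)
1/E(W(-23, P), F) = 1/(266 - 5061*(-281)) = 1/(266 + 1422141) = 1/1422407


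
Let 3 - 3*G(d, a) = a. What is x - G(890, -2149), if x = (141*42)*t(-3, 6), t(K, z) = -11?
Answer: -197578/3 ≈ -65859.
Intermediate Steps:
G(d, a) = 1 - a/3
x = -65142 (x = (141*42)*(-11) = 5922*(-11) = -65142)
x - G(890, -2149) = -65142 - (1 - ⅓*(-2149)) = -65142 - (1 + 2149/3) = -65142 - 1*2152/3 = -65142 - 2152/3 = -197578/3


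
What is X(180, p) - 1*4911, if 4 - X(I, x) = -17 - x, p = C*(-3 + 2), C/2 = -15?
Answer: -4860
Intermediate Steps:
C = -30 (C = 2*(-15) = -30)
p = 30 (p = -30*(-3 + 2) = -30*(-1) = 30)
X(I, x) = 21 + x (X(I, x) = 4 - (-17 - x) = 4 + (17 + x) = 21 + x)
X(180, p) - 1*4911 = (21 + 30) - 1*4911 = 51 - 4911 = -4860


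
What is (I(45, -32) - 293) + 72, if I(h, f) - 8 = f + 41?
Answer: -204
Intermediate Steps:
I(h, f) = 49 + f (I(h, f) = 8 + (f + 41) = 8 + (41 + f) = 49 + f)
(I(45, -32) - 293) + 72 = ((49 - 32) - 293) + 72 = (17 - 293) + 72 = -276 + 72 = -204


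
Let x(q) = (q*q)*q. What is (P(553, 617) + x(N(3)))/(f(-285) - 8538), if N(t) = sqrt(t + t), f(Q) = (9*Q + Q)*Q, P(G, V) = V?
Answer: 617/803712 + sqrt(6)/133952 ≈ 0.00078597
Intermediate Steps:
f(Q) = 10*Q**2 (f(Q) = (10*Q)*Q = 10*Q**2)
N(t) = sqrt(2)*sqrt(t) (N(t) = sqrt(2*t) = sqrt(2)*sqrt(t))
x(q) = q**3 (x(q) = q**2*q = q**3)
(P(553, 617) + x(N(3)))/(f(-285) - 8538) = (617 + (sqrt(2)*sqrt(3))**3)/(10*(-285)**2 - 8538) = (617 + (sqrt(6))**3)/(10*81225 - 8538) = (617 + 6*sqrt(6))/(812250 - 8538) = (617 + 6*sqrt(6))/803712 = (617 + 6*sqrt(6))*(1/803712) = 617/803712 + sqrt(6)/133952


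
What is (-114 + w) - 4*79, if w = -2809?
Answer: -3239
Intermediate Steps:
(-114 + w) - 4*79 = (-114 - 2809) - 4*79 = -2923 - 316 = -3239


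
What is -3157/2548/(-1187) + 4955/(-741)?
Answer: -164658673/24627876 ≈ -6.6859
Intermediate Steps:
-3157/2548/(-1187) + 4955/(-741) = -3157*1/2548*(-1/1187) + 4955*(-1/741) = -451/364*(-1/1187) - 4955/741 = 451/432068 - 4955/741 = -164658673/24627876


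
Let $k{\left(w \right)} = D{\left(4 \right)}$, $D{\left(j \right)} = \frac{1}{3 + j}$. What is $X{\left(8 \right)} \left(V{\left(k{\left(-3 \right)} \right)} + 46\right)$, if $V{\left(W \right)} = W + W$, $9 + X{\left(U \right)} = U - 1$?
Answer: $- \frac{648}{7} \approx -92.571$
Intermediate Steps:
$X{\left(U \right)} = -10 + U$ ($X{\left(U \right)} = -9 + \left(U - 1\right) = -9 + \left(-1 + U\right) = -10 + U$)
$k{\left(w \right)} = \frac{1}{7}$ ($k{\left(w \right)} = \frac{1}{3 + 4} = \frac{1}{7}$)
$V{\left(W \right)} = 2 W$
$X{\left(8 \right)} \left(V{\left(k{\left(-3 \right)} \right)} + 46\right) = \left(-10 + 8\right) \left(2 \cdot \frac{1}{7} + 46\right) = - 2 \left(\frac{2}{7} + 46\right) = \left(-2\right) \frac{324}{7} = - \frac{648}{7}$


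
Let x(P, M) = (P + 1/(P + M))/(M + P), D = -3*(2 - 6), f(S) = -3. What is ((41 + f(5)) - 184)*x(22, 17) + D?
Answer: -107162/1521 ≈ -70.455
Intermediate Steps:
D = 12 (D = -3*(-4) = 12)
x(P, M) = (P + 1/(M + P))/(M + P)
((41 + f(5)) - 184)*x(22, 17) + D = ((41 - 3) - 184)*((1 + 22² + 17*22)/(17 + 22)²) + 12 = (38 - 184)*((1 + 484 + 374)/39²) + 12 = -146*859/1521 + 12 = -125414/1521 + 12 = -107162/1521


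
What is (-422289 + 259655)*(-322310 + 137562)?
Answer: 30046306232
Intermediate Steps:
(-422289 + 259655)*(-322310 + 137562) = -162634*(-184748) = 30046306232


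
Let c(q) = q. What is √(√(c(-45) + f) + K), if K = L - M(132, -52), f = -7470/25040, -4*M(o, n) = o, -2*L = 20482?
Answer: √(-4000270208 + 939*I*√7889478)/626 ≈ 0.033307 + 101.03*I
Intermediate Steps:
L = -10241 (L = -½*20482 = -10241)
M(o, n) = -o/4
f = -747/2504 (f = -7470*1/25040 = -747/2504 ≈ -0.29832)
K = -10208 (K = -10241 - (-1)*132/4 = -10241 - 1*(-33) = -10241 + 33 = -10208)
√(√(c(-45) + f) + K) = √(√(-45 - 747/2504) - 10208) = √(√(-113427/2504) - 10208) = √(3*I*√7889478/1252 - 10208) = √(-10208 + 3*I*√7889478/1252)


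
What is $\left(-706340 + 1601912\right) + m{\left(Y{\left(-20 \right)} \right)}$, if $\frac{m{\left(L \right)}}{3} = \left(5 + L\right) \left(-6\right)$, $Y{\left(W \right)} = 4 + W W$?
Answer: $888210$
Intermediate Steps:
$Y{\left(W \right)} = 4 + W^{2}$
$m{\left(L \right)} = -90 - 18 L$ ($m{\left(L \right)} = 3 \left(5 + L\right) \left(-6\right) = 3 \left(-30 - 6 L\right) = -90 - 18 L$)
$\left(-706340 + 1601912\right) + m{\left(Y{\left(-20 \right)} \right)} = \left(-706340 + 1601912\right) - \left(90 + 18 \left(4 + \left(-20\right)^{2}\right)\right) = 895572 - \left(90 + 18 \left(4 + 400\right)\right) = 895572 - 7362 = 888210$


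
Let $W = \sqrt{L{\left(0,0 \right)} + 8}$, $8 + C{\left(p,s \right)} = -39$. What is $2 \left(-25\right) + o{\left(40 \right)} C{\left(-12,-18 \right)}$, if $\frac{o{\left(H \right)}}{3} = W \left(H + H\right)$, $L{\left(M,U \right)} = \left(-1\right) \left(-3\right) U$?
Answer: $-50 - 22560 \sqrt{2} \approx -31955.0$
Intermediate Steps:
$C{\left(p,s \right)} = -47$ ($C{\left(p,s \right)} = -8 - 39 = -47$)
$L{\left(M,U \right)} = 3 U$
$W = 2 \sqrt{2}$ ($W = \sqrt{3 \cdot 0 + 8} = \sqrt{0 + 8} = \sqrt{8} = 2 \sqrt{2} \approx 2.8284$)
$o{\left(H \right)} = 12 H \sqrt{2}$ ($o{\left(H \right)} = 3 \cdot 2 \sqrt{2} \left(H + H\right) = 3 \cdot 2 \sqrt{2} \cdot 2 H = 3 \cdot 4 H \sqrt{2} = 12 H \sqrt{2}$)
$2 \left(-25\right) + o{\left(40 \right)} C{\left(-12,-18 \right)} = 2 \left(-25\right) + 12 \cdot 40 \sqrt{2} \left(-47\right) = -50 + 480 \sqrt{2} \left(-47\right) = -50 - 22560 \sqrt{2}$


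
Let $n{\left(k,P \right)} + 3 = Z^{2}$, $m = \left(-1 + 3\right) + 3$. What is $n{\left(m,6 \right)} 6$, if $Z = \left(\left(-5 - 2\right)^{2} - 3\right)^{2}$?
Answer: $26864718$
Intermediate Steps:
$Z = 2116$ ($Z = \left(\left(-7\right)^{2} - 3\right)^{2} = \left(49 - 3\right)^{2} = 46^{2} = 2116$)
$m = 5$ ($m = 2 + 3 = 5$)
$n{\left(k,P \right)} = 4477453$ ($n{\left(k,P \right)} = -3 + 2116^{2} = -3 + 4477456 = 4477453$)
$n{\left(m,6 \right)} 6 = 4477453 \cdot 6 = 26864718$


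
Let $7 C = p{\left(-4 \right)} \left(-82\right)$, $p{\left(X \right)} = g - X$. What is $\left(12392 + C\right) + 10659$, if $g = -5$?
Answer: $\frac{161439}{7} \approx 23063.0$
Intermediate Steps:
$p{\left(X \right)} = -5 - X$
$C = \frac{82}{7}$ ($C = \frac{\left(-5 - -4\right) \left(-82\right)}{7} = \frac{\left(-5 + 4\right) \left(-82\right)}{7} = \frac{\left(-1\right) \left(-82\right)}{7} = \frac{1}{7} \cdot 82 = \frac{82}{7} \approx 11.714$)
$\left(12392 + C\right) + 10659 = \left(12392 + \frac{82}{7}\right) + 10659 = \frac{86826}{7} + 10659 = \frac{161439}{7}$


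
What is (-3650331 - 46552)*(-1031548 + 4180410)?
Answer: -11640974397146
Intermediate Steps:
(-3650331 - 46552)*(-1031548 + 4180410) = -3696883*3148862 = -11640974397146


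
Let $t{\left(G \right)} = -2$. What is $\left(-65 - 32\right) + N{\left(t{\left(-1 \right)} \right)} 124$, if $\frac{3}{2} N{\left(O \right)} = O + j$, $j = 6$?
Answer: $\frac{701}{3} \approx 233.67$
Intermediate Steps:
$N{\left(O \right)} = 4 + \frac{2 O}{3}$ ($N{\left(O \right)} = \frac{2 \left(O + 6\right)}{3} = \frac{2 \left(6 + O\right)}{3} = 4 + \frac{2 O}{3}$)
$\left(-65 - 32\right) + N{\left(t{\left(-1 \right)} \right)} 124 = \left(-65 - 32\right) + \left(4 + \frac{2}{3} \left(-2\right)\right) 124 = \left(-65 - 32\right) + \left(4 - \frac{4}{3}\right) 124 = -97 + \frac{8}{3} \cdot 124 = -97 + \frac{992}{3} = \frac{701}{3}$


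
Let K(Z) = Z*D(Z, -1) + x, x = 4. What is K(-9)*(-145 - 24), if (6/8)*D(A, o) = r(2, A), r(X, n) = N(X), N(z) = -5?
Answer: -10816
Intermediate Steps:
r(X, n) = -5
D(A, o) = -20/3 (D(A, o) = (4/3)*(-5) = -20/3)
K(Z) = 4 - 20*Z/3 (K(Z) = Z*(-20/3) + 4 = -20*Z/3 + 4 = 4 - 20*Z/3)
K(-9)*(-145 - 24) = (4 - 20/3*(-9))*(-145 - 24) = (4 + 60)*(-169) = 64*(-169) = -10816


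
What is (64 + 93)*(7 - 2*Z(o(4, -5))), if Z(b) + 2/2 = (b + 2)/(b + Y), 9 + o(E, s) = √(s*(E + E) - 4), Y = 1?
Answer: 30301/27 + 157*I*√11/27 ≈ 1122.3 + 19.286*I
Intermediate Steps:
o(E, s) = -9 + √(-4 + 2*E*s) (o(E, s) = -9 + √(s*(E + E) - 4) = -9 + √(s*(2*E) - 4) = -9 + √(2*E*s - 4) = -9 + √(-4 + 2*E*s))
Z(b) = -1 + (2 + b)/(1 + b) (Z(b) = -1 + (b + 2)/(b + 1) = -1 + (2 + b)/(1 + b))
(64 + 93)*(7 - 2*Z(o(4, -5))) = (64 + 93)*(7 - 2/(1 + (-9 + √(-4 + 2*4*(-5))))) = 157*(7 - 2/(1 + (-9 + √(-4 - 40)))) = 157*(7 - 2/(1 + (-9 + √(-44)))) = 157*(7 - 2/(1 + (-9 + 2*I*√11))) = 157*(7 - 2/(-8 + 2*I*√11)) = 1099 - 314/(-8 + 2*I*√11)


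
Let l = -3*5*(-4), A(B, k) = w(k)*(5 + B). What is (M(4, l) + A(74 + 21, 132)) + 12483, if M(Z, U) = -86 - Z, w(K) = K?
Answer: 25593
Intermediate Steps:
A(B, k) = k*(5 + B)
l = 60 (l = -15*(-4) = 60)
(M(4, l) + A(74 + 21, 132)) + 12483 = ((-86 - 1*4) + 132*(5 + (74 + 21))) + 12483 = ((-86 - 4) + 132*(5 + 95)) + 12483 = (-90 + 132*100) + 12483 = (-90 + 13200) + 12483 = 13110 + 12483 = 25593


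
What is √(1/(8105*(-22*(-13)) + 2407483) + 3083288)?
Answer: √7650142198240149465/1575171 ≈ 1755.9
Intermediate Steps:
√(1/(8105*(-22*(-13)) + 2407483) + 3083288) = √(1/(8105*286 + 2407483) + 3083288) = √(1/(2318030 + 2407483) + 3083288) = √(1/4725513 + 3083288) = √(14570117526745/4725513) = √7650142198240149465/1575171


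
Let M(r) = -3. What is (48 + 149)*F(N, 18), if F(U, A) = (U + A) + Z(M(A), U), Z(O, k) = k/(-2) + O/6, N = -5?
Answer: 2955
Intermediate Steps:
Z(O, k) = -k/2 + O/6 (Z(O, k) = k*(-½) + O*(⅙) = -k/2 + O/6)
F(U, A) = -½ + A + U/2 (F(U, A) = (U + A) + (-U/2 + (⅙)*(-3)) = (A + U) + (-U/2 - ½) = (A + U) + (-½ - U/2) = -½ + A + U/2)
(48 + 149)*F(N, 18) = (48 + 149)*(-½ + 18 + (½)*(-5)) = 197*(-½ + 18 - 5/2) = 197*15 = 2955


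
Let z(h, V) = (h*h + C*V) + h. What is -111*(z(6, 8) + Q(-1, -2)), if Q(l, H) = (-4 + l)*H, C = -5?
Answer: -1332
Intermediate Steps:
z(h, V) = h + h² - 5*V (z(h, V) = (h*h - 5*V) + h = (h² - 5*V) + h = h + h² - 5*V)
Q(l, H) = H*(-4 + l)
-111*(z(6, 8) + Q(-1, -2)) = -111*((6 + 6² - 5*8) - 2*(-4 - 1)) = -111*((6 + 36 - 40) - 2*(-5)) = -111*(2 + 10) = -111*12 = -1332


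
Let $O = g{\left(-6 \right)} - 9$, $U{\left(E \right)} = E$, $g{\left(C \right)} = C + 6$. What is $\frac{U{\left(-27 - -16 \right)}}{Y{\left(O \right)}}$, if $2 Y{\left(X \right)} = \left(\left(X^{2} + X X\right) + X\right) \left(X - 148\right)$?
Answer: $\frac{22}{24021} \approx 0.00091587$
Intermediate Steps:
$g{\left(C \right)} = 6 + C$
$O = -9$ ($O = \left(6 - 6\right) - 9 = 0 - 9 = -9$)
$Y{\left(X \right)} = \frac{\left(-148 + X\right) \left(X + 2 X^{2}\right)}{2}$ ($Y{\left(X \right)} = \frac{\left(\left(X^{2} + X X\right) + X\right) \left(X - 148\right)}{2} = \frac{\left(\left(X^{2} + X^{2}\right) + X\right) \left(-148 + X\right)}{2} = \frac{\left(2 X^{2} + X\right) \left(-148 + X\right)}{2} = \frac{\left(X + 2 X^{2}\right) \left(-148 + X\right)}{2} = \frac{\left(-148 + X\right) \left(X + 2 X^{2}\right)}{2}$)
$\frac{U{\left(-27 - -16 \right)}}{Y{\left(O \right)}} = \frac{-27 - -16}{\frac{1}{2} \left(-9\right) \left(-148 - -2655 + 2 \left(-9\right)^{2}\right)} = \frac{-27 + 16}{\frac{1}{2} \left(-9\right) \left(-148 + 2655 + 2 \cdot 81\right)} = - \frac{11}{\frac{1}{2} \left(-9\right) \left(-148 + 2655 + 162\right)} = - \frac{11}{\frac{1}{2} \left(-9\right) 2669} = - \frac{11}{- \frac{24021}{2}} = \left(-11\right) \left(- \frac{2}{24021}\right) = \frac{22}{24021}$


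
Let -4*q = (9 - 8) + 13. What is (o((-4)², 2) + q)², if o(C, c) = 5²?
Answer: 1849/4 ≈ 462.25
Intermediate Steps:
o(C, c) = 25
q = -7/2 (q = -((9 - 8) + 13)/4 = -(1 + 13)/4 = -¼*14 = -7/2 ≈ -3.5000)
(o((-4)², 2) + q)² = (25 - 7/2)² = (43/2)² = 1849/4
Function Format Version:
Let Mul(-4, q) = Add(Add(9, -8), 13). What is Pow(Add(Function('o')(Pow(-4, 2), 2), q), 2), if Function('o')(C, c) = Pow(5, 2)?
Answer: Rational(1849, 4) ≈ 462.25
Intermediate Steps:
Function('o')(C, c) = 25
q = Rational(-7, 2) (q = Mul(Rational(-1, 4), Add(Add(9, -8), 13)) = Mul(Rational(-1, 4), Add(1, 13)) = Mul(Rational(-1, 4), 14) = Rational(-7, 2) ≈ -3.5000)
Pow(Add(Function('o')(Pow(-4, 2), 2), q), 2) = Pow(Add(25, Rational(-7, 2)), 2) = Pow(Rational(43, 2), 2) = Rational(1849, 4)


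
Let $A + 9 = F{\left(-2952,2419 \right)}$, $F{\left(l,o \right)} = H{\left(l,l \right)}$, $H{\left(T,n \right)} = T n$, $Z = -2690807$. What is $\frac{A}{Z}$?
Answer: $- \frac{8714295}{2690807} \approx -3.2385$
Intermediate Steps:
$F{\left(l,o \right)} = l^{2}$ ($F{\left(l,o \right)} = l l = l^{2}$)
$A = 8714295$ ($A = -9 + \left(-2952\right)^{2} = -9 + 8714304 = 8714295$)
$\frac{A}{Z} = \frac{8714295}{-2690807} = 8714295 \left(- \frac{1}{2690807}\right) = - \frac{8714295}{2690807}$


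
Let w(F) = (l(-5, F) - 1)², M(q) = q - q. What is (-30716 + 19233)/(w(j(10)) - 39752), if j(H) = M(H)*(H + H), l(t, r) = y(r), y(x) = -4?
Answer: 11483/39727 ≈ 0.28905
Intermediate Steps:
M(q) = 0
l(t, r) = -4
j(H) = 0 (j(H) = 0*(H + H) = 0*(2*H) = 0)
w(F) = 25 (w(F) = (-4 - 1)² = (-5)² = 25)
(-30716 + 19233)/(w(j(10)) - 39752) = (-30716 + 19233)/(25 - 39752) = -11483/(-39727) = -11483*(-1/39727) = 11483/39727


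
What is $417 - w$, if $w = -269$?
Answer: $686$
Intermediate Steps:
$417 - w = 417 - -269 = 417 + 269 = 686$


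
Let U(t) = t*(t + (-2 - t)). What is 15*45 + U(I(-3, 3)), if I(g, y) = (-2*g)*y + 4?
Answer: 631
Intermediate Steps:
I(g, y) = 4 - 2*g*y (I(g, y) = -2*g*y + 4 = 4 - 2*g*y)
U(t) = -2*t (U(t) = t*(-2) = -2*t)
15*45 + U(I(-3, 3)) = 15*45 - 2*(4 - 2*(-3)*3) = 675 - 2*(4 + 18) = 675 - 2*22 = 675 - 44 = 631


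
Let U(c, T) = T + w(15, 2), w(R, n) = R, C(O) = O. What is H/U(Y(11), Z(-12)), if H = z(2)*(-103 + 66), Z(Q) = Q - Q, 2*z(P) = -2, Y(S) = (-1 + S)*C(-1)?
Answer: 37/15 ≈ 2.4667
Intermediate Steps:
Y(S) = 1 - S (Y(S) = (-1 + S)*(-1) = 1 - S)
z(P) = -1 (z(P) = (½)*(-2) = -1)
Z(Q) = 0
U(c, T) = 15 + T (U(c, T) = T + 15 = 15 + T)
H = 37 (H = -(-103 + 66) = -1*(-37) = 37)
H/U(Y(11), Z(-12)) = 37/(15 + 0) = 37/15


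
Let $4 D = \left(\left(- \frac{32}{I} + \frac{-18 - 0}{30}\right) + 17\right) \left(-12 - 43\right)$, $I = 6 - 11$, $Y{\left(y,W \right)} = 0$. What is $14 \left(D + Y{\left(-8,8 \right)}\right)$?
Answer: $-4389$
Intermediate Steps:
$I = -5$
$D = - \frac{627}{2}$ ($D = \frac{\left(\left(- \frac{32}{-5} + \frac{-18 - 0}{30}\right) + 17\right) \left(-12 - 43\right)}{4} = \frac{\left(\left(\left(-32\right) \left(- \frac{1}{5}\right) + \left(-18 + 0\right) \frac{1}{30}\right) + 17\right) \left(-55\right)}{4} = \frac{\left(\left(\frac{32}{5} - \frac{3}{5}\right) + 17\right) \left(-55\right)}{4} = \frac{\left(\frac{29}{5} + 17\right) \left(-55\right)}{4} = \frac{\frac{114}{5} \left(-55\right)}{4} = \frac{1}{4} \left(-1254\right) = - \frac{627}{2} \approx -313.5$)
$14 \left(D + Y{\left(-8,8 \right)}\right) = 14 \left(- \frac{627}{2} + 0\right) = 14 \left(- \frac{627}{2}\right) = -4389$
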